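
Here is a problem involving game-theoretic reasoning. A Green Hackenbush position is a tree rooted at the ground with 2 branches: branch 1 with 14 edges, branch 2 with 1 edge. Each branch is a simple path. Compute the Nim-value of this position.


The tree has 2 branches from the ground vertex.
In Green Hackenbush, the Nim-value of a simple path of length k is k.
Branch 1: length 14, Nim-value = 14
Branch 2: length 1, Nim-value = 1
Total Nim-value = XOR of all branch values:
0 XOR 14 = 14
14 XOR 1 = 15
Nim-value of the tree = 15

15


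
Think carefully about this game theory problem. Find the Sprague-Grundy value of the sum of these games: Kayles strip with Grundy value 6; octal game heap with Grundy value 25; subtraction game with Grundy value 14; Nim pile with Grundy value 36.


By the Sprague-Grundy theorem, the Grundy value of a sum of games is the XOR of individual Grundy values.
Kayles strip: Grundy value = 6. Running XOR: 0 XOR 6 = 6
octal game heap: Grundy value = 25. Running XOR: 6 XOR 25 = 31
subtraction game: Grundy value = 14. Running XOR: 31 XOR 14 = 17
Nim pile: Grundy value = 36. Running XOR: 17 XOR 36 = 53
The combined Grundy value is 53.

53


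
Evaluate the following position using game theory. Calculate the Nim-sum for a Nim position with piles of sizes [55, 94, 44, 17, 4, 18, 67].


We need the XOR (exclusive or) of all pile sizes.
After XOR-ing pile 1 (size 55): 0 XOR 55 = 55
After XOR-ing pile 2 (size 94): 55 XOR 94 = 105
After XOR-ing pile 3 (size 44): 105 XOR 44 = 69
After XOR-ing pile 4 (size 17): 69 XOR 17 = 84
After XOR-ing pile 5 (size 4): 84 XOR 4 = 80
After XOR-ing pile 6 (size 18): 80 XOR 18 = 66
After XOR-ing pile 7 (size 67): 66 XOR 67 = 1
The Nim-value of this position is 1.

1


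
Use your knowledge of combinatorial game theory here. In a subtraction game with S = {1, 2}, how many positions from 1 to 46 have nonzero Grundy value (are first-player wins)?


Subtraction set S = {1, 2}, so G(n) = n mod 3.
G(n) = 0 when n is a multiple of 3.
Multiples of 3 in [1, 46]: 15
N-positions (nonzero Grundy) = 46 - 15 = 31

31


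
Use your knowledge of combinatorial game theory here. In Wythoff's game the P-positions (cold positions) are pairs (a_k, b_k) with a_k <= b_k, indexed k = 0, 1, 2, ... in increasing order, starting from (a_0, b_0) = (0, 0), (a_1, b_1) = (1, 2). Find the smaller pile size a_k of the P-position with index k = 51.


By Wythoff's theorem, a_k = floor(k * phi) and b_k = floor(k * phi^2) = a_k + k, where phi = (1 + sqrt(5))/2 is the golden ratio.
phi = (1 + sqrt(5))/2 = 1.618034
k = 51
k * phi = 51 * 1.618034 = 82.519733
a_51 = floor(k * phi) = 82

82


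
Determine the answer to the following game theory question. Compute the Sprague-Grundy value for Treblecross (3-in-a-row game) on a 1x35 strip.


Treblecross: place X on empty cells; 3-in-a-row wins.
Playing within two cells of an existing X lets the opponent win at once, so sensible play treats the cells i-2..i+2 around each X as dead. The player left with no safe cell loses, so this is a normal-play take-away game on strips of safe cells.
Placing X at cell i (0-indexed) of a strip of k safe cells leaves independent strips of sizes max(0, i-2) and max(0, k-i-3). Hence G(k) = mex{ G(max(0,i-2)) XOR G(max(0,k-i-3)) : 0 <= i < k }, with G(0) = 0.
G(1): splits (0,0):0^0=0 -> mex({0}) = 1
G(2): splits (0,0):0^0=0 -> mex({0}) = 1
G(3): splits (0,0):0^0=0 -> mex({0}) = 1
G(4): splits (0,1):0^1=1 (0,0):0^0=0 -> mex({0, 1}) = 2
G(5): splits (0,2):0^1=1 (0,1):0^1=1 (0,0):0^0=0 -> mex({0, 1}) = 2
G(6) = mex({1}) = 0
G(7) = mex({0, 1, 2}) = 3
G(8) = mex({0, 1, 2}) = 3
G(9) = mex({0, 2}) = 1
G(10) = mex({0, 2, 3}) = 1
G(11) = mex({0, 3}) = 1
G(12) = mex({1, 3}) = 0
G(13) = mex({0, 1, 2, 3}) = 4
G(14) = mex({0, 1, 2}) = 3
G(15) = mex({0, 1, 2}) = 3
G(16) = mex({0, 1, 2, 4}) = 3
G(17) = mex({0, 1, 3, 4}) = 2
G(18) = mex({0, 1, 3, 4}) = 2
G(19) = mex({0, 1, 3, 5}) = 2
G(20) = mex({0, 1, 2, 3, 5}) = 4
G(21) = mex({0, 1, 2, 3, 5}) = 4
G(22) = mex({1, 2, 6}) = 0
G(23) = mex({0, 1, 2, 3, 4, 6}) = 5
G(24) = mex({0, 1, 2, 3, 4}) = 5
G(25) = mex({0, 1, 3, 4, 7}) = 2
G(26) = mex({0, 1, 3, 4, 5, 7}) = 2
G(27) = mex({0, 1, 3, 5}) = 2
G(28) = mex({0, 1, 2, 5}) = 3
G(29) = mex({0, 1, 2, 4, 5, 6}) = 3
G(30) = mex({1, 2, 4, 6}) = 0
G(31) = mex({0, 1, 2, 3, 4, 6}) = 5
G(32) = mex({1, 2, 3, 4, 7}) = 0
G(33) = mex({0, 3, 7}) = 1
G(34) = mex({0, 2, 3, 5, 7}) = 1
G(35) = mex({0, 2, 3, 5, 6}) = 1
Therefore G(35) = 1.

1


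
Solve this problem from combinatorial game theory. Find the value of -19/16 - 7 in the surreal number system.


x = -19/16, y = 7
Converting to common denominator: 16
x = -19/16, y = 112/16
x - y = -19/16 - 7 = -131/16

-131/16


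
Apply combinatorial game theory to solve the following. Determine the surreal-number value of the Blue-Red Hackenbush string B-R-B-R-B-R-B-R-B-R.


Edges (from ground): B-R-B-R-B-R-B-R-B-R
By Berlekamp's sign-expansion rule, a Blue-Red Hackenbush stalk has the value of the surreal number whose sign sequence is the edge sequence with B -> + and R -> -.
Sign sequence: +-+-+-+-+-
Trace the sign expansion in the surreal number tree, starting from 0:
Edge 1: B (sign +) -> bounds (0, +inf), value = 1
Edge 2: R (sign -) -> bounds (0, 1), value = 1/2
Edge 3: B (sign +) -> bounds (1/2, 1), value = 3/4
Edge 4: R (sign -) -> bounds (1/2, 3/4), value = 5/8
Edge 5: B (sign +) -> bounds (5/8, 3/4), value = 11/16
Edge 6: R (sign -) -> bounds (5/8, 11/16), value = 21/32
Edge 7: B (sign +) -> bounds (21/32, 11/16), value = 43/64
Edge 8: R (sign -) -> bounds (21/32, 43/64), value = 85/128
Edge 9: B (sign +) -> bounds (85/128, 43/64), value = 171/256
Edge 10: R (sign -) -> bounds (85/128, 171/256), value = 341/512
Game value = 341/512

341/512


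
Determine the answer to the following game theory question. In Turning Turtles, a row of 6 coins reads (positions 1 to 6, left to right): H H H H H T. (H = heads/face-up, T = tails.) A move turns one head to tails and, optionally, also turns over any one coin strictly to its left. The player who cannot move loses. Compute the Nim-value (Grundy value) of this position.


Coins: H H H H H T
Key fact: a single head at position k behaves exactly like a Nim heap of size k (turning it to T and optionally flipping a coin at j < k corresponds to moving the heap from k to j, or to 0), and heads combine as a disjunctive sum (two heads at the same place would cancel, matching j XOR j = 0). So the Nim-value is the XOR of the 1-indexed positions of the heads.
Face-up positions (1-indexed): [1, 2, 3, 4, 5]
XOR 0 with 1: 0 XOR 1 = 1
XOR 1 with 2: 1 XOR 2 = 3
XOR 3 with 3: 3 XOR 3 = 0
XOR 0 with 4: 0 XOR 4 = 4
XOR 4 with 5: 4 XOR 5 = 1
Nim-value = 1

1


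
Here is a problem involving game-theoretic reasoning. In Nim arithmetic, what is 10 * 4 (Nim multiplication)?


Nim multiplication is bilinear over XOR: (u XOR v) * w = (u*w) XOR (v*w).
So we split each operand into its bit components and XOR the pairwise Nim products.
10 = 2 + 8 (as XOR of powers of 2).
4 = 4 (as XOR of powers of 2).
Using the standard Nim-product table on single bits:
  2*2 = 3,   2*4 = 8,   2*8 = 12,
  4*4 = 6,   4*8 = 11,  8*8 = 13,
and  1*x = x (identity), k*l = l*k (commutative).
Pairwise Nim products:
  2 * 4 = 8
  8 * 4 = 11
XOR them: 8 XOR 11 = 3.
Result: 10 * 4 = 3 (in Nim).

3


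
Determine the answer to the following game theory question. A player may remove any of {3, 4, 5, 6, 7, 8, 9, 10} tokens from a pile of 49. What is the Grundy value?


The subtraction set is S = {3, 4, 5, 6, 7, 8, 9, 10}.
G(k) = mex{ G(k - s) : s in S, s <= k }. We compute iteratively: G(0) = 0.
G(1) = mex({}) = 0
G(2) = mex({}) = 0
G(3) = mex({0}) = 1
G(4) = mex({0}) = 1
G(5) = mex({0}) = 1
G(6) = mex({0, 1}) = 2
G(7) = mex({0, 1}) = 2
G(8) = mex({0, 1}) = 2
G(9) = mex({0, 1, 2}) = 3
G(10) = mex({0, 1, 2}) = 3
G(11) = mex({0, 1, 2}) = 3
G(12) = mex({0, 1, 2, 3}) = 4
G(13) = mex({1, 2, 3}) = 0
G(14) = mex({1, 2, 3}) = 0
G(15) = mex({1, 2, 3, 4}) = 0
G(16) = mex({0, 2, 3, 4}) = 1
G(17) = mex({0, 2, 3, 4}) = 1
G(18) = mex({0, 2, 3, 4}) = 1
G(19) = mex({0, 1, 3, 4}) = 2
G(20) = mex({0, 1, 3, 4}) = 2
G(21) = mex({0, 1, 3, 4}) = 2
G(22) = mex({0, 1, 2, 4}) = 3
Observe that G(13)..G(22) = 0, 0, 0, 1, 1, 1, 2, 2, 2, 3 repeats G(0)..G(9) = 0, 0, 0, 1, 1, 1, 2, 2, 2, 3.
For k >= max(S) = 10, G(k) is determined by the previous 10 values G(k-10)..G(k-1); a window of 10 consecutive values has recurred shifted by 13, so by induction G(k + 13) = G(k) for all k >= 0: the sequence is periodic from the start with period 13.
One period: G(0..12) = 0, 0, 0, 1, 1, 1, 2, 2, 2, 3, 3, 3, 4.
49 mod 13 = 10, so G(49) = G(10) = 3.

3


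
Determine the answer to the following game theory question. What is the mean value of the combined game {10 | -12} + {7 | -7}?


G1 = {10 | -12}, G2 = {7 | -7}
Each is a switch {a | b} with numbers a > b; its mean value is (a + b)/2, and mean value is additive over game sums: m(G1 + G2) = m(G1) + m(G2).
Mean of G1 = (10 + (-12))/2 = -2/2 = -1
Mean of G2 = (7 + (-7))/2 = 0/2 = 0
Mean of G1 + G2 = -1 + 0 = -1

-1


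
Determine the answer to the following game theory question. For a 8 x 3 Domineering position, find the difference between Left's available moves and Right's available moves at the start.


Board is 8 x 3 (rows x cols).
Left (vertical) placements: (rows-1) * cols = 7 * 3 = 21
Right (horizontal) placements: rows * (cols-1) = 8 * 2 = 16
Advantage = Left - Right = 21 - 16 = 5

5


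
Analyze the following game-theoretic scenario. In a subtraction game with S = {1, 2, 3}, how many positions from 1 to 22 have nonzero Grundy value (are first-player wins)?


Subtraction set S = {1, 2, 3}, so G(n) = n mod 4.
G(n) = 0 when n is a multiple of 4.
Multiples of 4 in [1, 22]: 5
N-positions (nonzero Grundy) = 22 - 5 = 17

17


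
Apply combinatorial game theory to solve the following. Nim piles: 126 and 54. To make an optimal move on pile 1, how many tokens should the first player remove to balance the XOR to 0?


Piles: 126 and 54
Current XOR: 126 XOR 54 = 72 (non-zero, so this is an N-position).
To make the XOR zero, we need to find a move that balances the piles.
For pile 1 (size 126): target = 126 XOR 72 = 54
We reduce pile 1 from 126 to 54.
Tokens removed: 126 - 54 = 72
Verification: 54 XOR 54 = 0

72


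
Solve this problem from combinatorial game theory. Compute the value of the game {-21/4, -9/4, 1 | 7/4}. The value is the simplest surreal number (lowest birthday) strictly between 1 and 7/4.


Left options: {-21/4, -9/4, 1}, max = 1
Right options: {7/4}, min = 7/4
All options are numbers and max(Left) < min(Right), so by the simplicity theorem the value is the simplest (earliest-born) number strictly between 1 and 7/4.
No integer lies strictly between 1 and 7/4, so the value is the dyadic rational m/2^k in the interval with the smallest k (then m odd); search k = 1, 2, ...:
Denominator 2: 3/2 lies strictly between 1 and 7/4 -- found.
The simplest number in the interval is 3/2.
Game value = 3/2

3/2


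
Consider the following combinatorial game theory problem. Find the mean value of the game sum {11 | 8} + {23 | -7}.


G1 = {11 | 8}, G2 = {23 | -7}
Each is a switch {a | b} with numbers a > b; its mean value is (a + b)/2, and mean value is additive over game sums: m(G1 + G2) = m(G1) + m(G2).
Mean of G1 = (11 + (8))/2 = 19/2 = 19/2
Mean of G2 = (23 + (-7))/2 = 16/2 = 8
Mean of G1 + G2 = 19/2 + 8 = 35/2

35/2


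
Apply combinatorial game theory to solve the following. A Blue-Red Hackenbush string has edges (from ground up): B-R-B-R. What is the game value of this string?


Edges (from ground): B-R-B-R
By Berlekamp's sign-expansion rule, a Blue-Red Hackenbush stalk has the value of the surreal number whose sign sequence is the edge sequence with B -> + and R -> -.
Sign sequence: +-+-
Trace the sign expansion in the surreal number tree, starting from 0:
Edge 1: B (sign +) -> bounds (0, +inf), value = 1
Edge 2: R (sign -) -> bounds (0, 1), value = 1/2
Edge 3: B (sign +) -> bounds (1/2, 1), value = 3/4
Edge 4: R (sign -) -> bounds (1/2, 3/4), value = 5/8
Game value = 5/8

5/8


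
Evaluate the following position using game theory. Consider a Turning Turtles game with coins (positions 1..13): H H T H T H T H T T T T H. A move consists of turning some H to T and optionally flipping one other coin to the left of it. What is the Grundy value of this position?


Coins: H H T H T H T H T T T T H
Key fact: a single head at position k behaves exactly like a Nim heap of size k (turning it to T and optionally flipping a coin at j < k corresponds to moving the heap from k to j, or to 0), and heads combine as a disjunctive sum (two heads at the same place would cancel, matching j XOR j = 0). So the Nim-value is the XOR of the 1-indexed positions of the heads.
Face-up positions (1-indexed): [1, 2, 4, 6, 8, 13]
XOR 0 with 1: 0 XOR 1 = 1
XOR 1 with 2: 1 XOR 2 = 3
XOR 3 with 4: 3 XOR 4 = 7
XOR 7 with 6: 7 XOR 6 = 1
XOR 1 with 8: 1 XOR 8 = 9
XOR 9 with 13: 9 XOR 13 = 4
Nim-value = 4

4


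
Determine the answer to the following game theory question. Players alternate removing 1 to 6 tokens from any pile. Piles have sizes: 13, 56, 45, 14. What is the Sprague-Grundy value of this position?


Subtraction set: {1, 2, 3, 4, 5, 6}
For this subtraction set, G(n) = n mod 7 (period = max + 1 = 7).
Pile 1 (size 13): G(13) = 13 mod 7 = 6
Pile 2 (size 56): G(56) = 56 mod 7 = 0
Pile 3 (size 45): G(45) = 45 mod 7 = 3
Pile 4 (size 14): G(14) = 14 mod 7 = 0
Total Grundy value = XOR of all: 6 XOR 0 XOR 3 XOR 0 = 5

5


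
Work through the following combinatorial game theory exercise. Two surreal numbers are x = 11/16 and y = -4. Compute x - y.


x = 11/16, y = -4
Converting to common denominator: 16
x = 11/16, y = -64/16
x - y = 11/16 - -4 = 75/16

75/16


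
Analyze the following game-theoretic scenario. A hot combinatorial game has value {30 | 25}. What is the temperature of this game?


The game is {30 | 25}, a switch {a | b} with numbers a > b.
Cooling {a | b} by t gives {a - t | b + t}, which stops being hot when a - t = b + t, i.e. at t = (a - b)/2. So the temperature of a switch is (a - b)/2.
Temperature = (Left option - Right option) / 2
= (30 - (25)) / 2
= 5 / 2
= 5/2

5/2


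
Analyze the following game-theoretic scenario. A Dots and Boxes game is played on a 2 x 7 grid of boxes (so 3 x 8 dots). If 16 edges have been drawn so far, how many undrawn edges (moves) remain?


Grid: 2 x 7 boxes, i.e. 3 rows and 8 columns of dots.
Horizontal edges: (rows + 1) * cols = 3 * 7 = 21
Vertical edges: rows * (cols + 1) = 2 * 8 = 16
Total edges: 21 + 16 = 37
Edges drawn: 16
Remaining: 37 - 16 = 21

21


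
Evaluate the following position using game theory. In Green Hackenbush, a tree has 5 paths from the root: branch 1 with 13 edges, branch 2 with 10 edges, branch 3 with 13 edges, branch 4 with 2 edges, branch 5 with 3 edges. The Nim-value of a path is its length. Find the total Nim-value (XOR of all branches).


The tree has 5 branches from the ground vertex.
In Green Hackenbush, the Nim-value of a simple path of length k is k.
Branch 1: length 13, Nim-value = 13
Branch 2: length 10, Nim-value = 10
Branch 3: length 13, Nim-value = 13
Branch 4: length 2, Nim-value = 2
Branch 5: length 3, Nim-value = 3
Total Nim-value = XOR of all branch values:
0 XOR 13 = 13
13 XOR 10 = 7
7 XOR 13 = 10
10 XOR 2 = 8
8 XOR 3 = 11
Nim-value of the tree = 11

11


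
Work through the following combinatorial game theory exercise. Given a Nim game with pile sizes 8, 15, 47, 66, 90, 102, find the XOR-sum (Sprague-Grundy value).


We need the XOR (exclusive or) of all pile sizes.
After XOR-ing pile 1 (size 8): 0 XOR 8 = 8
After XOR-ing pile 2 (size 15): 8 XOR 15 = 7
After XOR-ing pile 3 (size 47): 7 XOR 47 = 40
After XOR-ing pile 4 (size 66): 40 XOR 66 = 106
After XOR-ing pile 5 (size 90): 106 XOR 90 = 48
After XOR-ing pile 6 (size 102): 48 XOR 102 = 86
The Nim-value of this position is 86.

86


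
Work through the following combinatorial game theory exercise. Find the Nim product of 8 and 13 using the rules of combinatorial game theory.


Nim multiplication is bilinear over XOR: (u XOR v) * w = (u*w) XOR (v*w).
So we split each operand into its bit components and XOR the pairwise Nim products.
8 = 8 (as XOR of powers of 2).
13 = 1 + 4 + 8 (as XOR of powers of 2).
Using the standard Nim-product table on single bits:
  2*2 = 3,   2*4 = 8,   2*8 = 12,
  4*4 = 6,   4*8 = 11,  8*8 = 13,
and  1*x = x (identity), k*l = l*k (commutative).
Pairwise Nim products:
  8 * 1 = 8
  8 * 4 = 11
  8 * 8 = 13
XOR them: 8 XOR 11 XOR 13 = 14.
Result: 8 * 13 = 14 (in Nim).

14


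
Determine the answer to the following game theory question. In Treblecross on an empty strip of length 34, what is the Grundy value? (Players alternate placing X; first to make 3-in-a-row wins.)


Treblecross: place X on empty cells; 3-in-a-row wins.
Playing within two cells of an existing X lets the opponent win at once, so sensible play treats the cells i-2..i+2 around each X as dead. The player left with no safe cell loses, so this is a normal-play take-away game on strips of safe cells.
Placing X at cell i (0-indexed) of a strip of k safe cells leaves independent strips of sizes max(0, i-2) and max(0, k-i-3). Hence G(k) = mex{ G(max(0,i-2)) XOR G(max(0,k-i-3)) : 0 <= i < k }, with G(0) = 0.
G(1): splits (0,0):0^0=0 -> mex({0}) = 1
G(2): splits (0,0):0^0=0 -> mex({0}) = 1
G(3): splits (0,0):0^0=0 -> mex({0}) = 1
G(4): splits (0,1):0^1=1 (0,0):0^0=0 -> mex({0, 1}) = 2
G(5): splits (0,2):0^1=1 (0,1):0^1=1 (0,0):0^0=0 -> mex({0, 1}) = 2
G(6) = mex({1}) = 0
G(7) = mex({0, 1, 2}) = 3
G(8) = mex({0, 1, 2}) = 3
G(9) = mex({0, 2}) = 1
G(10) = mex({0, 2, 3}) = 1
G(11) = mex({0, 3}) = 1
G(12) = mex({1, 3}) = 0
G(13) = mex({0, 1, 2, 3}) = 4
G(14) = mex({0, 1, 2}) = 3
G(15) = mex({0, 1, 2}) = 3
G(16) = mex({0, 1, 2, 4}) = 3
G(17) = mex({0, 1, 3, 4}) = 2
G(18) = mex({0, 1, 3, 4}) = 2
G(19) = mex({0, 1, 3, 5}) = 2
G(20) = mex({0, 1, 2, 3, 5}) = 4
G(21) = mex({0, 1, 2, 3, 5}) = 4
G(22) = mex({1, 2, 6}) = 0
G(23) = mex({0, 1, 2, 3, 4, 6}) = 5
G(24) = mex({0, 1, 2, 3, 4}) = 5
G(25) = mex({0, 1, 3, 4, 7}) = 2
G(26) = mex({0, 1, 3, 4, 5, 7}) = 2
G(27) = mex({0, 1, 3, 5}) = 2
G(28) = mex({0, 1, 2, 5}) = 3
G(29) = mex({0, 1, 2, 4, 5, 6}) = 3
G(30) = mex({1, 2, 4, 6}) = 0
G(31) = mex({0, 1, 2, 3, 4, 6}) = 5
G(32) = mex({1, 2, 3, 4, 7}) = 0
G(33) = mex({0, 3, 7}) = 1
G(34) = mex({0, 2, 3, 5, 7}) = 1
Therefore G(34) = 1.

1


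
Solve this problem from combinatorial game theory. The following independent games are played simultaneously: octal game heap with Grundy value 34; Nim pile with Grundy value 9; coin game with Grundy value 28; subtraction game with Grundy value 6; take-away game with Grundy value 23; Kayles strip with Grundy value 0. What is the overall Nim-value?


By the Sprague-Grundy theorem, the Grundy value of a sum of games is the XOR of individual Grundy values.
octal game heap: Grundy value = 34. Running XOR: 0 XOR 34 = 34
Nim pile: Grundy value = 9. Running XOR: 34 XOR 9 = 43
coin game: Grundy value = 28. Running XOR: 43 XOR 28 = 55
subtraction game: Grundy value = 6. Running XOR: 55 XOR 6 = 49
take-away game: Grundy value = 23. Running XOR: 49 XOR 23 = 38
Kayles strip: Grundy value = 0. Running XOR: 38 XOR 0 = 38
The combined Grundy value is 38.

38


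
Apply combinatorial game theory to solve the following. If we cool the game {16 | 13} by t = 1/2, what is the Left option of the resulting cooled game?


Original game: {16 | 13} (a switch {a | b} with a > b).
Cooling by t (for t below the temperature (a - b)/2 = 3/2) taxes each move by t: {a | b} cooled by t is {a - t | b + t}.
Cooling amount: t = 1/2
Cooled Left option: 16 - 1/2 = 31/2
Cooled Right option: 13 + 1/2 = 27/2
Cooled game: {31/2 | 27/2}
Left option = 31/2

31/2


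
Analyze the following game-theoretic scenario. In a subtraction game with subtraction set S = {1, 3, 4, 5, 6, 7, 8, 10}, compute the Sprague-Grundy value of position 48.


The subtraction set is S = {1, 3, 4, 5, 6, 7, 8, 10}.
G(k) = mex{ G(k - s) : s in S, s <= k }. We compute iteratively: G(0) = 0.
G(1) = mex({0}) = 1
G(2) = mex({1}) = 0
G(3) = mex({0}) = 1
G(4) = mex({0, 1}) = 2
G(5) = mex({0, 1, 2}) = 3
G(6) = mex({0, 1, 3}) = 2
G(7) = mex({0, 1, 2}) = 3
G(8) = mex({0, 1, 2, 3}) = 4
G(9) = mex({0, 1, 2, 3, 4}) = 5
G(10) = mex({0, 1, 2, 3, 5}) = 4
G(11) = mex({1, 2, 3, 4}) = 0
G(12) = mex({0, 2, 3, 4, 5}) = 1
G(13) = mex({1, 2, 3, 4, 5}) = 0
G(14) = mex({0, 2, 3, 4, 5}) = 1
G(15) = mex({0, 1, 3, 4, 5}) = 2
G(16) = mex({0, 1, 2, 4, 5}) = 3
G(17) = mex({0, 1, 3, 4, 5}) = 2
G(18) = mex({0, 1, 2, 4}) = 3
G(19) = mex({0, 1, 2, 3, 5}) = 4
G(20) = mex({0, 1, 2, 3, 4}) = 5
Observe that G(11)..G(20) = 0, 1, 0, 1, 2, 3, 2, 3, 4, 5 repeats G(0)..G(9) = 0, 1, 0, 1, 2, 3, 2, 3, 4, 5.
For k >= max(S) = 10, G(k) is determined by the previous 10 values G(k-10)..G(k-1); a window of 10 consecutive values has recurred shifted by 11, so by induction G(k + 11) = G(k) for all k >= 0: the sequence is periodic from the start with period 11.
One period: G(0..10) = 0, 1, 0, 1, 2, 3, 2, 3, 4, 5, 4.
48 mod 11 = 4, so G(48) = G(4) = 2.

2


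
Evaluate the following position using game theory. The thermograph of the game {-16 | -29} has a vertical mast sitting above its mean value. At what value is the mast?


Game = {-16 | -29}, a switch {a | b} with numbers a > b.
Its thermograph has left wall a - t and right wall b + t, which meet at t = (a - b)/2, where both equal (a + b)/2. So the mast (mean value) is at (a + b)/2.
Mean = (-16 + (-29))/2 = -45/2 = -45/2

-45/2


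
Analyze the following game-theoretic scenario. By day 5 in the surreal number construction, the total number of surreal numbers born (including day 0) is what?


Day 0: {|} = 0 is born. Count = 1.
Day n: the number of surreal numbers born by day n is 2^(n+1) - 1.
By day 0: 2^1 - 1 = 1
By day 1: 2^2 - 1 = 3
By day 2: 2^3 - 1 = 7
By day 3: 2^4 - 1 = 15
By day 4: 2^5 - 1 = 31
By day 5: 2^6 - 1 = 63
By day 5: 63 surreal numbers.

63


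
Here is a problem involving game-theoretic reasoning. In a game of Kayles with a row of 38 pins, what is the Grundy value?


Kayles: a move removes 1 or 2 adjacent pins from a contiguous row.
Removing pins from a row of k leaves two independent rows (a, b) with a + b = k - 1 (one pin) or a + b = k - 2 (two pins); an end removal gives a = 0.
By Sprague-Grundy, G(k) = mex{ G(a) XOR G(b) } over all these splits. G(0) = 0.
G(1): splits (0,0):0^0=0 -> mex({0}) = 1
G(2): splits (0,1):0^1=1 (0,0):0^0=0 -> mex({0, 1}) = 2
G(3): splits (0,2):0^2=2 (1,1):1^1=0 (0,1):0^1=1 -> mex({0, 1, 2}) = 3
G(4): splits (0,3):0^3=3 (1,2):1^2=3 (0,2):0^2=2 (1,1):1^1=0 -> mex({0, 2, 3}) = 1
G(5): splits (0,4):0^1=1 (1,3):1^3=2 (2,2):2^2=0 (0,3):0^3=3 (1,2):1^2=3 -> mex({0, 1, 2, 3}) = 4
G(6) = mex({0, 1, 2, 4}) = 3
G(7) = mex({0, 1, 3, 4, 5}) = 2
G(8) = mex({0, 2, 3, 5, 6}) = 1
G(9) = mex({0, 1, 2, 3, 6, 7}) = 4
G(10) = mex({0, 1, 3, 4, 5, 7}) = 2
G(11) = mex({0, 1, 2, 3, 4, 5}) = 6
G(12) = mex({0, 1, 2, 3, 5, 6, 7}) = 4
G(13) = mex({0, 2, 3, 4, 6, 7}) = 1
G(14) = mex({0, 1, 4, 5, 6, 7}) = 2
G(15) = mex({0, 1, 2, 3, 4, 5, 6}) = 7
G(16) = mex({0, 2, 3, 5, 6, 7}) = 1
G(17) = mex({0, 1, 2, 3, 5, 6, 7}) = 4
G(18) = mex({0, 1, 2, 4, 5, 6}) = 3
G(19) = mex({0, 1, 3, 4, 5, 7}) = 2
G(20) = mex({0, 2, 3, 4, 5, 6, 7}) = 1
G(21) = mex({0, 1, 2, 3, 5, 6, 7}) = 4
G(22) = mex({0, 1, 2, 3, 4, 5, 7}) = 6
G(23) = mex({0, 1, 2, 3, 4, 5, 6}) = 7
G(24) = mex({0, 1, 2, 3, 5, 6, 7}) = 4
G(25) = mex({0, 2, 3, 4, 6, 7}) = 1
G(26) = mex({0, 1, 3, 4, 5, 6, 7}) = 2
G(27) = mex({0, 1, 2, 3, 4, 5, 6, 7}) = 8
G(28) = mex({0, 1, 2, 3, 4, 6, 7, 8}) = 5
G(29) = mex({0, 1, 2, 3, 5, 6, 7, 8, 9}) = 4
G(30) = mex({0, 1, 2, 3, 4, 5, 6, 9, 10}) = 7
G(31) = mex({0, 1, 3, 4, 5, 7, 10, 11}) = 2
G(32) = mex({0, 2, 3, 4, 5, 6, 7, 9, 11}) = 1
G(33) = mex({0, 1, 2, 3, 4, 5, 6, 7, 9, 12}) = 8
G(34) = mex({0, 1, 2, 3, 4, 5, 7, 8, 11, 12}) = 6
G(35) = mex({0, 1, 2, 3, 4, 5, 6, 8, 9, 10, 11}) = 7
G(36) = mex({0, 1, 2, 3, 5, 6, 7, 9, 10}) = 4
G(37) = mex({0, 2, 3, 4, 6, 7, 9, 10, 11, 12}) = 1
G(38) = mex({0, 1, 3, 4, 5, 6, 7, 9, 10, 11, 12}) = 2
Therefore G(38) = 2.

2


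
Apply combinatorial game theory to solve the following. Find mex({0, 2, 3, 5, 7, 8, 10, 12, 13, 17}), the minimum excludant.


Set = {0, 2, 3, 5, 7, 8, 10, 12, 13, 17}
0 is in the set.
1 is NOT in the set. This is the mex.
mex = 1

1


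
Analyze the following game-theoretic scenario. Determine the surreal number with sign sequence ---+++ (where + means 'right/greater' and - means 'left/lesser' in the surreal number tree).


Sign expansion: ---+++
Rule: track bounds (lo, hi), initially (-inf, +inf). On '+', the current value becomes lo and we move to the simplest number in (value, hi): value + 1 if hi = +inf, otherwise the midpoint (value + hi)/2. On '-', the current value becomes hi and we move to value - 1 if lo = -inf, otherwise the midpoint (lo + value)/2.
Start at 0.
Step 1: sign = -, move left. Bounds: (-inf, 0). Value = -1
Step 2: sign = -, move left. Bounds: (-inf, -1). Value = -2
Step 3: sign = -, move left. Bounds: (-inf, -2). Value = -3
Step 4: sign = +, move right. Bounds: (-3, -2). Value = -5/2
Step 5: sign = +, move right. Bounds: (-5/2, -2). Value = -9/4
Step 6: sign = +, move right. Bounds: (-9/4, -2). Value = -17/8
The surreal number with sign expansion ---+++ is -17/8.

-17/8


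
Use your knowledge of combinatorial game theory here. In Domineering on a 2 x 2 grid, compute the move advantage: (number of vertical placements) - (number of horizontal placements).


Board is 2 x 2 (rows x cols).
Left (vertical) placements: (rows-1) * cols = 1 * 2 = 2
Right (horizontal) placements: rows * (cols-1) = 2 * 1 = 2
Advantage = Left - Right = 2 - 2 = 0

0


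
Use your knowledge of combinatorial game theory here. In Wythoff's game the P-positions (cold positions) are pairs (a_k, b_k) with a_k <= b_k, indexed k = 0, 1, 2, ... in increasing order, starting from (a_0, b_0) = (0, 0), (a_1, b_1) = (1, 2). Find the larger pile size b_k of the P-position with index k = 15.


By Wythoff's theorem, a_k = floor(k * phi) and b_k = floor(k * phi^2) = a_k + k, where phi = (1 + sqrt(5))/2 is the golden ratio.
phi = (1 + sqrt(5))/2 = 1.618034
phi^2 = phi + 1 = 2.618034
k = 15
k * phi^2 = 15 * 2.618034 = 39.270510
b_15 = floor(k * phi^2) = 39 (check: a_15 + k = 24 + 15 = 39)

39


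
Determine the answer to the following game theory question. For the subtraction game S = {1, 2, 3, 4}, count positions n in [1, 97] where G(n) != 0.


Subtraction set S = {1, 2, 3, 4}, so G(n) = n mod 5.
G(n) = 0 when n is a multiple of 5.
Multiples of 5 in [1, 97]: 19
N-positions (nonzero Grundy) = 97 - 19 = 78

78


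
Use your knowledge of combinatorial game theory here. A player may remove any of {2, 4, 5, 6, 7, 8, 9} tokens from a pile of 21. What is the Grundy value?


The subtraction set is S = {2, 4, 5, 6, 7, 8, 9}.
G(k) = mex{ G(k - s) : s in S, s <= k }. We compute iteratively: G(0) = 0.
G(1) = mex({}) = 0
G(2) = mex({0}) = 1
G(3) = mex({0}) = 1
G(4) = mex({0, 1}) = 2
G(5) = mex({0, 1}) = 2
G(6) = mex({0, 1, 2}) = 3
G(7) = mex({0, 1, 2}) = 3
G(8) = mex({0, 1, 2, 3}) = 4
G(9) = mex({0, 1, 2, 3}) = 4
G(10) = mex({0, 1, 2, 3, 4}) = 5
G(11) = mex({1, 2, 3, 4}) = 0
G(12) = mex({1, 2, 3, 4, 5}) = 0
G(13) = mex({0, 2, 3, 4}) = 1
G(14) = mex({0, 2, 3, 4, 5}) = 1
G(15) = mex({0, 1, 3, 4, 5}) = 2
G(16) = mex({0, 1, 3, 4, 5}) = 2
G(17) = mex({0, 1, 2, 4, 5}) = 3
G(18) = mex({0, 1, 2, 4, 5}) = 3
G(19) = mex({0, 1, 2, 3, 5}) = 4
Observe that G(11)..G(19) = 0, 0, 1, 1, 2, 2, 3, 3, 4 repeats G(0)..G(8) = 0, 0, 1, 1, 2, 2, 3, 3, 4.
For k >= max(S) = 9, G(k) is determined by the previous 9 values G(k-9)..G(k-1); a window of 9 consecutive values has recurred shifted by 11, so by induction G(k + 11) = G(k) for all k >= 0: the sequence is periodic from the start with period 11.
One period: G(0..10) = 0, 0, 1, 1, 2, 2, 3, 3, 4, 4, 5.
21 mod 11 = 10, so G(21) = G(10) = 5.

5


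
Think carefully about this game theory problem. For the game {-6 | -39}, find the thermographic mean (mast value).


Game = {-6 | -39}, a switch {a | b} with numbers a > b.
Its thermograph has left wall a - t and right wall b + t, which meet at t = (a - b)/2, where both equal (a + b)/2. So the mast (mean value) is at (a + b)/2.
Mean = (-6 + (-39))/2 = -45/2 = -45/2

-45/2


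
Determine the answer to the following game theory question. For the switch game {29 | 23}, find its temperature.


The game is {29 | 23}, a switch {a | b} with numbers a > b.
Cooling {a | b} by t gives {a - t | b + t}, which stops being hot when a - t = b + t, i.e. at t = (a - b)/2. So the temperature of a switch is (a - b)/2.
Temperature = (Left option - Right option) / 2
= (29 - (23)) / 2
= 6 / 2
= 3

3


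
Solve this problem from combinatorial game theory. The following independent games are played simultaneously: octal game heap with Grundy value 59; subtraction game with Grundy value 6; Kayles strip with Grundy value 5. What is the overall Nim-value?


By the Sprague-Grundy theorem, the Grundy value of a sum of games is the XOR of individual Grundy values.
octal game heap: Grundy value = 59. Running XOR: 0 XOR 59 = 59
subtraction game: Grundy value = 6. Running XOR: 59 XOR 6 = 61
Kayles strip: Grundy value = 5. Running XOR: 61 XOR 5 = 56
The combined Grundy value is 56.

56


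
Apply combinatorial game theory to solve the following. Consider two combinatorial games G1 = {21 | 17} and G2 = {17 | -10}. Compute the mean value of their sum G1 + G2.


G1 = {21 | 17}, G2 = {17 | -10}
Each is a switch {a | b} with numbers a > b; its mean value is (a + b)/2, and mean value is additive over game sums: m(G1 + G2) = m(G1) + m(G2).
Mean of G1 = (21 + (17))/2 = 38/2 = 19
Mean of G2 = (17 + (-10))/2 = 7/2 = 7/2
Mean of G1 + G2 = 19 + 7/2 = 45/2

45/2


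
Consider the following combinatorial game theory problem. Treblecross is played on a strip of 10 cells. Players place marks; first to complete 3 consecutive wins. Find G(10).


Treblecross: place X on empty cells; 3-in-a-row wins.
Playing within two cells of an existing X lets the opponent win at once, so sensible play treats the cells i-2..i+2 around each X as dead. The player left with no safe cell loses, so this is a normal-play take-away game on strips of safe cells.
Placing X at cell i (0-indexed) of a strip of k safe cells leaves independent strips of sizes max(0, i-2) and max(0, k-i-3). Hence G(k) = mex{ G(max(0,i-2)) XOR G(max(0,k-i-3)) : 0 <= i < k }, with G(0) = 0.
G(1): splits (0,0):0^0=0 -> mex({0}) = 1
G(2): splits (0,0):0^0=0 -> mex({0}) = 1
G(3): splits (0,0):0^0=0 -> mex({0}) = 1
G(4): splits (0,1):0^1=1 (0,0):0^0=0 -> mex({0, 1}) = 2
G(5): splits (0,2):0^1=1 (0,1):0^1=1 (0,0):0^0=0 -> mex({0, 1}) = 2
G(6) = mex({1}) = 0
G(7) = mex({0, 1, 2}) = 3
G(8) = mex({0, 1, 2}) = 3
G(9) = mex({0, 2}) = 1
G(10) = mex({0, 2, 3}) = 1
Therefore G(10) = 1.

1


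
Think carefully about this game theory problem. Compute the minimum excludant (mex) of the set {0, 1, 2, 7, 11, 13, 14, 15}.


Set = {0, 1, 2, 7, 11, 13, 14, 15}
0 is in the set.
1 is in the set.
2 is in the set.
3 is NOT in the set. This is the mex.
mex = 3

3


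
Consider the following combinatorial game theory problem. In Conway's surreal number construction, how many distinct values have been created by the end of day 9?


Day 0: {|} = 0 is born. Count = 1.
Day n: the number of surreal numbers born by day n is 2^(n+1) - 1.
By day 0: 2^1 - 1 = 1
By day 1: 2^2 - 1 = 3
By day 2: 2^3 - 1 = 7
By day 3: 2^4 - 1 = 15
By day 4: 2^5 - 1 = 31
By day 5: 2^6 - 1 = 63
By day 6: 2^7 - 1 = 127
By day 7: 2^8 - 1 = 255
By day 8: 2^9 - 1 = 511
By day 9: 2^10 - 1 = 1023
By day 9: 1023 surreal numbers.

1023


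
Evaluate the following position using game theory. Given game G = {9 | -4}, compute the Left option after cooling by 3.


Original game: {9 | -4} (a switch {a | b} with a > b).
Cooling by t (for t below the temperature (a - b)/2 = 13/2) taxes each move by t: {a | b} cooled by t is {a - t | b + t}.
Cooling amount: t = 3
Cooled Left option: 9 - 3 = 6
Cooled Right option: -4 + 3 = -1
Cooled game: {6 | -1}
Left option = 6

6


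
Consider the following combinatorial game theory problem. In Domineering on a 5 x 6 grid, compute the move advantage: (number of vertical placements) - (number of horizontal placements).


Board is 5 x 6 (rows x cols).
Left (vertical) placements: (rows-1) * cols = 4 * 6 = 24
Right (horizontal) placements: rows * (cols-1) = 5 * 5 = 25
Advantage = Left - Right = 24 - 25 = -1

-1


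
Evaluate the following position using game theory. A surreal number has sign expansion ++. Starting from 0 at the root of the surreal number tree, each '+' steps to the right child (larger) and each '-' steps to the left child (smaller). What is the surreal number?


Sign expansion: ++
Rule: track bounds (lo, hi), initially (-inf, +inf). On '+', the current value becomes lo and we move to the simplest number in (value, hi): value + 1 if hi = +inf, otherwise the midpoint (value + hi)/2. On '-', the current value becomes hi and we move to value - 1 if lo = -inf, otherwise the midpoint (lo + value)/2.
Start at 0.
Step 1: sign = +, move right. Bounds: (0, +inf). Value = 1
Step 2: sign = +, move right. Bounds: (1, +inf). Value = 2
The surreal number with sign expansion ++ is 2.

2


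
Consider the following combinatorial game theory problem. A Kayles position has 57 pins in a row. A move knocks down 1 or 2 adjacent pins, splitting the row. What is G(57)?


Kayles: a move removes 1 or 2 adjacent pins from a contiguous row.
Removing pins from a row of k leaves two independent rows (a, b) with a + b = k - 1 (one pin) or a + b = k - 2 (two pins); an end removal gives a = 0.
By Sprague-Grundy, G(k) = mex{ G(a) XOR G(b) } over all these splits. G(0) = 0.
G(1): splits (0,0):0^0=0 -> mex({0}) = 1
G(2): splits (0,1):0^1=1 (0,0):0^0=0 -> mex({0, 1}) = 2
G(3): splits (0,2):0^2=2 (1,1):1^1=0 (0,1):0^1=1 -> mex({0, 1, 2}) = 3
G(4): splits (0,3):0^3=3 (1,2):1^2=3 (0,2):0^2=2 (1,1):1^1=0 -> mex({0, 2, 3}) = 1
G(5): splits (0,4):0^1=1 (1,3):1^3=2 (2,2):2^2=0 (0,3):0^3=3 (1,2):1^2=3 -> mex({0, 1, 2, 3}) = 4
G(6) = mex({0, 1, 2, 4}) = 3
G(7) = mex({0, 1, 3, 4, 5}) = 2
G(8) = mex({0, 2, 3, 5, 6}) = 1
G(9) = mex({0, 1, 2, 3, 6, 7}) = 4
G(10) = mex({0, 1, 3, 4, 5, 7}) = 2
G(11) = mex({0, 1, 2, 3, 4, 5}) = 6
G(12) = mex({0, 1, 2, 3, 5, 6, 7}) = 4
G(13) = mex({0, 2, 3, 4, 6, 7}) = 1
G(14) = mex({0, 1, 4, 5, 6, 7}) = 2
G(15) = mex({0, 1, 2, 3, 4, 5, 6}) = 7
G(16) = mex({0, 2, 3, 5, 6, 7}) = 1
G(17) = mex({0, 1, 2, 3, 5, 6, 7}) = 4
G(18) = mex({0, 1, 2, 4, 5, 6}) = 3
G(19) = mex({0, 1, 3, 4, 5, 7}) = 2
G(20) = mex({0, 2, 3, 4, 5, 6, 7}) = 1
G(21) = mex({0, 1, 2, 3, 5, 6, 7}) = 4
G(22) = mex({0, 1, 2, 3, 4, 5, 7}) = 6
G(23) = mex({0, 1, 2, 3, 4, 5, 6}) = 7
G(24) = mex({0, 1, 2, 3, 5, 6, 7}) = 4
G(25) = mex({0, 2, 3, 4, 6, 7}) = 1
G(26) = mex({0, 1, 3, 4, 5, 6, 7}) = 2
G(27) = mex({0, 1, 2, 3, 4, 5, 6, 7}) = 8
G(28) = mex({0, 1, 2, 3, 4, 6, 7, 8}) = 5
G(29) = mex({0, 1, 2, 3, 5, 6, 7, 8, 9}) = 4
G(30) = mex({0, 1, 2, 3, 4, 5, 6, 9, 10}) = 7
G(31) = mex({0, 1, 3, 4, 5, 7, 10, 11}) = 2
G(32) = mex({0, 2, 3, 4, 5, 6, 7, 9, 11}) = 1
G(33) = mex({0, 1, 2, 3, 4, 5, 6, 7, 9, 12}) = 8
G(34) = mex({0, 1, 2, 3, 4, 5, 7, 8, 11, 12}) = 6
G(35) = mex({0, 1, 2, 3, 4, 5, 6, 8, 9, 10, 11}) = 7
G(36) = mex({0, 1, 2, 3, 5, 6, 7, 9, 10}) = 4
G(37) = mex({0, 2, 3, 4, 6, 7, 9, 10, 11, 12}) = 1
G(38) = mex({0, 1, 3, 4, 5, 6, 7, 9, 10, 11, 12}) = 2
G(39) = mex({0, 1, 2, 4, 5, 6, 7, 9, 10, 12, 14}) = 3
G(40) = mex({0, 2, 3, 4, 6, 7, 11, 12, 14}) = 1
G(41) = mex({0, 1, 2, 3, 5, 6, 7, 9, 10, 11, 12}) = 4
G(42) = mex({0, 1, 2, 3, 4, 5, 6, 9, 10}) = 7
G(43) = mex({0, 1, 3, 4, 5, 7, 9, 10, 12, 15}) = 2
G(44) = mex({0, 2, 3, 4, 5, 6, 7, 9, 10, 12, 15}) = 1
G(45) = mex({0, 1, 2, 3, 4, 5, 6, 7, 9, 10, 12, 14}) = 8
G(46) = mex({0, 1, 3, 4, 5, 7, 8, 11, 12, 14}) = 2
G(47) = mex({0, 1, 2, 3, 4, 5, 6, 8, 9, 10, 11, 12}) = 7
G(48) = mex({0, 1, 2, 3, 5, 6, 7, 9, 10}) = 4
G(49) = mex({0, 2, 3, 4, 6, 7, 9, 10, 11, 12, 15}) = 1
G(50) = mex({0, 1, 4, 5, 6, 7, 9, 11, 12, 14, 15}) = 2
G(51) = mex({0, 1, 2, 3, 4, 5, 6, 7, 9, 12, 14, 15}) = 8
G(52) = mex({0, 2, 3, 4, 5, 6, 7, 8, 11, 12, 15}) = 1
G(53) = mex({0, 1, 2, 3, 5, 6, 7, 8, 9, 10, 11, 12}) = 4
G(54) = mex({0, 1, 2, 3, 4, 5, 6, 9, 10}) = 7
G(55) = mex({0, 1, 3, 4, 5, 7, 9, 10, 11, 12}) = 2
G(56) = mex({0, 2, 3, 4, 5, 6, 7, 9, 10, 11, 12, 13, 14}) = 1
G(57) = mex({0, 1, 2, 3, 5, 6, 7, 9, 10, 12, 13, 14, 15}) = 4
Therefore G(57) = 4.

4


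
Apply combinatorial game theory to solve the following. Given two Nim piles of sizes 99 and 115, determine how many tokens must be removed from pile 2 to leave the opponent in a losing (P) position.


Piles: 99 and 115
Current XOR: 99 XOR 115 = 16 (non-zero, so this is an N-position).
To make the XOR zero, we need to find a move that balances the piles.
For pile 2 (size 115): target = 115 XOR 16 = 99
We reduce pile 2 from 115 to 99.
Tokens removed: 115 - 99 = 16
Verification: 99 XOR 99 = 0

16


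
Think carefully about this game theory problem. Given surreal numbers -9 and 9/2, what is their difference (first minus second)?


x = -9, y = 9/2
Converting to common denominator: 2
x = -18/2, y = 9/2
x - y = -9 - 9/2 = -27/2

-27/2


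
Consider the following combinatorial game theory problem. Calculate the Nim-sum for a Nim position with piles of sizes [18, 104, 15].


We need the XOR (exclusive or) of all pile sizes.
After XOR-ing pile 1 (size 18): 0 XOR 18 = 18
After XOR-ing pile 2 (size 104): 18 XOR 104 = 122
After XOR-ing pile 3 (size 15): 122 XOR 15 = 117
The Nim-value of this position is 117.

117


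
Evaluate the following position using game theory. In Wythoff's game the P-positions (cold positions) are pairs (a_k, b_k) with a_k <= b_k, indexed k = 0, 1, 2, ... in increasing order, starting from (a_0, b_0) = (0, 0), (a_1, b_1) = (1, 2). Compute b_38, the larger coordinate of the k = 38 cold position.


By Wythoff's theorem, a_k = floor(k * phi) and b_k = floor(k * phi^2) = a_k + k, where phi = (1 + sqrt(5))/2 is the golden ratio.
phi = (1 + sqrt(5))/2 = 1.618034
phi^2 = phi + 1 = 2.618034
k = 38
k * phi^2 = 38 * 2.618034 = 99.485292
b_38 = floor(k * phi^2) = 99 (check: a_38 + k = 61 + 38 = 99)

99


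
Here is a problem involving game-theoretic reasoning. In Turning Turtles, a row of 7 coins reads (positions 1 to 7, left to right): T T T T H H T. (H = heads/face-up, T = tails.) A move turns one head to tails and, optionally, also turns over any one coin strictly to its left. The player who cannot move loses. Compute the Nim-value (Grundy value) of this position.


Coins: T T T T H H T
Key fact: a single head at position k behaves exactly like a Nim heap of size k (turning it to T and optionally flipping a coin at j < k corresponds to moving the heap from k to j, or to 0), and heads combine as a disjunctive sum (two heads at the same place would cancel, matching j XOR j = 0). So the Nim-value is the XOR of the 1-indexed positions of the heads.
Face-up positions (1-indexed): [5, 6]
XOR 0 with 5: 0 XOR 5 = 5
XOR 5 with 6: 5 XOR 6 = 3
Nim-value = 3

3


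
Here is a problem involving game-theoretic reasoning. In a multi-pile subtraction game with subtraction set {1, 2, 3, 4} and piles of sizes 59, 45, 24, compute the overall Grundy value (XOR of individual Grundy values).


Subtraction set: {1, 2, 3, 4}
For this subtraction set, G(n) = n mod 5 (period = max + 1 = 5).
Pile 1 (size 59): G(59) = 59 mod 5 = 4
Pile 2 (size 45): G(45) = 45 mod 5 = 0
Pile 3 (size 24): G(24) = 24 mod 5 = 4
Total Grundy value = XOR of all: 4 XOR 0 XOR 4 = 0

0


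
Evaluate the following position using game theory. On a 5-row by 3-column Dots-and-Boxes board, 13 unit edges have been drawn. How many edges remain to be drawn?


Grid: 5 x 3 boxes, i.e. 6 rows and 4 columns of dots.
Horizontal edges: (rows + 1) * cols = 6 * 3 = 18
Vertical edges: rows * (cols + 1) = 5 * 4 = 20
Total edges: 18 + 20 = 38
Edges drawn: 13
Remaining: 38 - 13 = 25

25


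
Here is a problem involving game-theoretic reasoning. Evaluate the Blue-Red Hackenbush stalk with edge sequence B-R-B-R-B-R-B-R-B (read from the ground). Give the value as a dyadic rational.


Edges (from ground): B-R-B-R-B-R-B-R-B
By Berlekamp's sign-expansion rule, a Blue-Red Hackenbush stalk has the value of the surreal number whose sign sequence is the edge sequence with B -> + and R -> -.
Sign sequence: +-+-+-+-+
Trace the sign expansion in the surreal number tree, starting from 0:
Edge 1: B (sign +) -> bounds (0, +inf), value = 1
Edge 2: R (sign -) -> bounds (0, 1), value = 1/2
Edge 3: B (sign +) -> bounds (1/2, 1), value = 3/4
Edge 4: R (sign -) -> bounds (1/2, 3/4), value = 5/8
Edge 5: B (sign +) -> bounds (5/8, 3/4), value = 11/16
Edge 6: R (sign -) -> bounds (5/8, 11/16), value = 21/32
Edge 7: B (sign +) -> bounds (21/32, 11/16), value = 43/64
Edge 8: R (sign -) -> bounds (21/32, 43/64), value = 85/128
Edge 9: B (sign +) -> bounds (85/128, 43/64), value = 171/256
Game value = 171/256

171/256
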